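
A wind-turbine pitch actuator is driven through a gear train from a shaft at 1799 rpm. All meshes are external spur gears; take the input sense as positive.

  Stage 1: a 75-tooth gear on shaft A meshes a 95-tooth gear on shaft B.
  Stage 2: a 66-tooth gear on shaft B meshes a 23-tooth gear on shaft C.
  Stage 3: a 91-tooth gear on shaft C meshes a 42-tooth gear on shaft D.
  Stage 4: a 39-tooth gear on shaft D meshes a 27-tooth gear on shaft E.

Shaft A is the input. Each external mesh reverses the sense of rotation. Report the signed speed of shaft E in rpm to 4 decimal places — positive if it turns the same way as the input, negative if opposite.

Stage 1 [75T→95T]: ω = 1799.0000×75/95 = 1420.2632 rpm, dir flips to −; running = −1420.2632
Stage 2 [66T→23T]: ω = 1420.2632×66/23 = 4075.5378 rpm, dir flips to +; running = +4075.5378
Stage 3 [91T→42T]: ω = 4075.5378×91/42 = 8830.3318 rpm, dir flips to −; running = −8830.3318
Stage 4 [39T→27T]: ω = 8830.3318×39/27 = 12754.9237 rpm, dir flips to +; running = +12754.9237

+12754.9237 rpm (same as input, |ω| = 12754.9237 rpm)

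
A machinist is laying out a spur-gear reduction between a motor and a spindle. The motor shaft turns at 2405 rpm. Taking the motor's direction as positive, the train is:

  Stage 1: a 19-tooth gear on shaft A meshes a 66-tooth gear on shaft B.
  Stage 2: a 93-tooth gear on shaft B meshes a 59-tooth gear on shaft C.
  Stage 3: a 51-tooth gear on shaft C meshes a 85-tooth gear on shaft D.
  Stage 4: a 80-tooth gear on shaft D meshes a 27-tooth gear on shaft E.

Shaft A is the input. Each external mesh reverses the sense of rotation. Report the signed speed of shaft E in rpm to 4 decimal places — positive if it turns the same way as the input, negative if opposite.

Stage 1 [19T→66T]: ω = 2405.0000×19/66 = 692.3485 rpm, dir flips to −; running = −692.3485
Stage 2 [93T→59T]: ω = 692.3485×93/59 = 1091.3290 rpm, dir flips to +; running = +1091.3290
Stage 3 [51T→85T]: ω = 1091.3290×51/85 = 654.7974 rpm, dir flips to −; running = −654.7974
Stage 4 [80T→27T]: ω = 654.7974×80/27 = 1940.1404 rpm, dir flips to +; running = +1940.1404

+1940.1404 rpm (same as input, |ω| = 1940.1404 rpm)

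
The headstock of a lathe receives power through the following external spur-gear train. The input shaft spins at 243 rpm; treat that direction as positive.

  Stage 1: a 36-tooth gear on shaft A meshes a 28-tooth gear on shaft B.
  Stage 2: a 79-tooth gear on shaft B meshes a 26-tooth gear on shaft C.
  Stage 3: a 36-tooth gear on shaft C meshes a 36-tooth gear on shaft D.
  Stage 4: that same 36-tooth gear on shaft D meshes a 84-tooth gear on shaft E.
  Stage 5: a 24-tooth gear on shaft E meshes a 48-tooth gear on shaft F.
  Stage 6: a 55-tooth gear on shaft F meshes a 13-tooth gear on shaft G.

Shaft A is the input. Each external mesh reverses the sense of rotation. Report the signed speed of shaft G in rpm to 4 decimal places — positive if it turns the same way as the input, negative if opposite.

Stage 1 [36T→28T]: ω = 243.0000×36/28 = 312.4286 rpm, dir flips to −; running = −312.4286
Stage 2 [79T→26T]: ω = 312.4286×79/26 = 949.3022 rpm, dir flips to +; running = +949.3022
Stage 3 [36T→36T]: ω = 949.3022×36/36 = 949.3022 rpm, dir flips to −; running = −949.3022
Stage 4 [36T→84T]: ω = 949.3022×36/84 = 406.8438 rpm, dir flips to +; running = +406.8438
Stage 5 [24T→48T]: ω = 406.8438×24/48 = 203.4219 rpm, dir flips to −; running = −203.4219
Stage 6 [55T→13T]: ω = 203.4219×55/13 = 860.6311 rpm, dir flips to +; running = +860.6311

+860.6311 rpm (same as input, |ω| = 860.6311 rpm)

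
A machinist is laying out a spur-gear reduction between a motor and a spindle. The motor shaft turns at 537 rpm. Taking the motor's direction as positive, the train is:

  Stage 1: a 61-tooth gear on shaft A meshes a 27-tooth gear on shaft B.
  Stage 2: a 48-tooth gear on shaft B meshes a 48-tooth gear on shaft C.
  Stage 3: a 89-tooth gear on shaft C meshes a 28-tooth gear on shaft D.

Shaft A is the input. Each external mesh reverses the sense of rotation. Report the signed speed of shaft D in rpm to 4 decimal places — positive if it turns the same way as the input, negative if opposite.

-3856.3135 rpm (opposite to input, |ω| = 3856.3135 rpm)

Stage 1 [61T→27T]: ω = 537.0000×61/27 = 1213.2222 rpm, dir flips to −; running = −1213.2222
Stage 2 [48T→48T]: ω = 1213.2222×48/48 = 1213.2222 rpm, dir flips to +; running = +1213.2222
Stage 3 [89T→28T]: ω = 1213.2222×89/28 = 3856.3135 rpm, dir flips to −; running = −3856.3135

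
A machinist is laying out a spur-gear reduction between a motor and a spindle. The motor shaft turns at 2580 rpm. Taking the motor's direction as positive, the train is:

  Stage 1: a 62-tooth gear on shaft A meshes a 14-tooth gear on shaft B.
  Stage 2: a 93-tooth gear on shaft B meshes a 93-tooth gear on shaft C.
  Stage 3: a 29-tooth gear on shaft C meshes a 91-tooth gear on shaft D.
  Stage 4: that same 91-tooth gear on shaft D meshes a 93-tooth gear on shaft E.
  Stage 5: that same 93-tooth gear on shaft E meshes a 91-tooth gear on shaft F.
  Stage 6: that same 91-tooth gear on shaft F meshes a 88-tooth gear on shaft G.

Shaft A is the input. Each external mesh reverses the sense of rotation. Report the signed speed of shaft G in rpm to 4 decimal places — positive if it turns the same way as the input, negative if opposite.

+3765.2922 rpm (same as input, |ω| = 3765.2922 rpm)

Stage 1 [62T→14T]: ω = 2580.0000×62/14 = 11425.7143 rpm, dir flips to −; running = −11425.7143
Stage 2 [93T→93T]: ω = 11425.7143×93/93 = 11425.7143 rpm, dir flips to +; running = +11425.7143
Stage 3 [29T→91T]: ω = 11425.7143×29/91 = 3641.1617 rpm, dir flips to −; running = −3641.1617
Stage 4 [91T→93T]: ω = 3641.1617×91/93 = 3562.8571 rpm, dir flips to +; running = +3562.8571
Stage 5 [93T→91T]: ω = 3562.8571×93/91 = 3641.1617 rpm, dir flips to −; running = −3641.1617
Stage 6 [91T→88T]: ω = 3641.1617×91/88 = 3765.2922 rpm, dir flips to +; running = +3765.2922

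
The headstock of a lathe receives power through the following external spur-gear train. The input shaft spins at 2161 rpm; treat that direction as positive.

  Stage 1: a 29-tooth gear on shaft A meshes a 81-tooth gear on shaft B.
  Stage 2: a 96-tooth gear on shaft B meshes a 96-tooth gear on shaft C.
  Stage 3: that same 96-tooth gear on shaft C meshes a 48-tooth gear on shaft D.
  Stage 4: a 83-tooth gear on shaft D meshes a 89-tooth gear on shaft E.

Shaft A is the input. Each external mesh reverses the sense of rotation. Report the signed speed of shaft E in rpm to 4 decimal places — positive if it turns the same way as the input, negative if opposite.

Stage 1 [29T→81T]: ω = 2161.0000×29/81 = 773.6914 rpm, dir flips to −; running = −773.6914
Stage 2 [96T→96T]: ω = 773.6914×96/96 = 773.6914 rpm, dir flips to +; running = +773.6914
Stage 3 [96T→48T]: ω = 773.6914×96/48 = 1547.3827 rpm, dir flips to −; running = −1547.3827
Stage 4 [83T→89T]: ω = 1547.3827×83/89 = 1443.0648 rpm, dir flips to +; running = +1443.0648

+1443.0648 rpm (same as input, |ω| = 1443.0648 rpm)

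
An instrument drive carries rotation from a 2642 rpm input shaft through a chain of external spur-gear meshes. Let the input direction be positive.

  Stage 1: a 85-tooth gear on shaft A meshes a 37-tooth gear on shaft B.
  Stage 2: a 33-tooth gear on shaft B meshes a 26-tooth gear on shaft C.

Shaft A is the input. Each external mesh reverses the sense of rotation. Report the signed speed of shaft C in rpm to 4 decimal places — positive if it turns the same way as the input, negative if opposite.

+7703.5447 rpm (same as input, |ω| = 7703.5447 rpm)

Stage 1 [85T→37T]: ω = 2642.0000×85/37 = 6069.4595 rpm, dir flips to −; running = −6069.4595
Stage 2 [33T→26T]: ω = 6069.4595×33/26 = 7703.5447 rpm, dir flips to +; running = +7703.5447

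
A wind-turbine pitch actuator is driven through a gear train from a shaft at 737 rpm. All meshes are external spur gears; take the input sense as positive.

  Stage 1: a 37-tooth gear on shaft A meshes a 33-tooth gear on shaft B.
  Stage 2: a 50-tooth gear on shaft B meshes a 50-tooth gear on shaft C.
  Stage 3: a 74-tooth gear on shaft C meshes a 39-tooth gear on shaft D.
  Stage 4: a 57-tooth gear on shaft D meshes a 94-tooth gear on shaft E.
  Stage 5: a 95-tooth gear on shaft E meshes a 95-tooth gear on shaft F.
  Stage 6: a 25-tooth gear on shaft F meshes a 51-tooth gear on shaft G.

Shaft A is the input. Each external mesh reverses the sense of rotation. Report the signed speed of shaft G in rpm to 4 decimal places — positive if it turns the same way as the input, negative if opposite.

Stage 1 [37T→33T]: ω = 737.0000×37/33 = 826.3333 rpm, dir flips to −; running = −826.3333
Stage 2 [50T→50T]: ω = 826.3333×50/50 = 826.3333 rpm, dir flips to +; running = +826.3333
Stage 3 [74T→39T]: ω = 826.3333×74/39 = 1567.9145 rpm, dir flips to −; running = −1567.9145
Stage 4 [57T→94T]: ω = 1567.9145×57/94 = 950.7567 rpm, dir flips to +; running = +950.7567
Stage 5 [95T→95T]: ω = 950.7567×95/95 = 950.7567 rpm, dir flips to −; running = −950.7567
Stage 6 [25T→51T]: ω = 950.7567×25/51 = 466.0572 rpm, dir flips to +; running = +466.0572

+466.0572 rpm (same as input, |ω| = 466.0572 rpm)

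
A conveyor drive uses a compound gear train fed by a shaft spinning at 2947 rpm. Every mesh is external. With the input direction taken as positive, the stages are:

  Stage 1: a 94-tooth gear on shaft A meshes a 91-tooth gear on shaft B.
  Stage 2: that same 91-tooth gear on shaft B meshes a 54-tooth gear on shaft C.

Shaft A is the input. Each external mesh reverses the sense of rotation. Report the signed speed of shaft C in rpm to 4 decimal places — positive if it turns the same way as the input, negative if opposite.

Stage 1 [94T→91T]: ω = 2947.0000×94/91 = 3044.1538 rpm, dir flips to −; running = −3044.1538
Stage 2 [91T→54T]: ω = 3044.1538×91/54 = 5129.9630 rpm, dir flips to +; running = +5129.9630

+5129.9630 rpm (same as input, |ω| = 5129.9630 rpm)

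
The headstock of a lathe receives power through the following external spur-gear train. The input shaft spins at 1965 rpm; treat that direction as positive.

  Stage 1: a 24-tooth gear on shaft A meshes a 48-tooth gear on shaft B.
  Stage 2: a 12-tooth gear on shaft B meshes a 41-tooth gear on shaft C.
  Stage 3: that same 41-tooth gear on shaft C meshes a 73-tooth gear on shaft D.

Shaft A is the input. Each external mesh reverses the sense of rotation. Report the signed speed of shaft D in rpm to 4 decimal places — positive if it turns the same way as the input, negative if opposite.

-161.5068 rpm (opposite to input, |ω| = 161.5068 rpm)

Stage 1 [24T→48T]: ω = 1965.0000×24/48 = 982.5000 rpm, dir flips to −; running = −982.5000
Stage 2 [12T→41T]: ω = 982.5000×12/41 = 287.5610 rpm, dir flips to +; running = +287.5610
Stage 3 [41T→73T]: ω = 287.5610×41/73 = 161.5068 rpm, dir flips to −; running = −161.5068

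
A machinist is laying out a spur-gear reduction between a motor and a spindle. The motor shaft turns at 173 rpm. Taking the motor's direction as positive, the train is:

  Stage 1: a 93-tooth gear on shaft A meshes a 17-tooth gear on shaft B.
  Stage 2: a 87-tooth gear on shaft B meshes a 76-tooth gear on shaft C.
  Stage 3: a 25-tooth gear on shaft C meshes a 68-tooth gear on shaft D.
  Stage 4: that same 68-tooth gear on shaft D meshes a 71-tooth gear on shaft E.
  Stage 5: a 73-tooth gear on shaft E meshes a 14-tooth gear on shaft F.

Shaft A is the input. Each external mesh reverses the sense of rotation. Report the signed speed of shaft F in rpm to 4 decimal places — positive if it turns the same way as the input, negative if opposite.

-1989.1259 rpm (opposite to input, |ω| = 1989.1259 rpm)

Stage 1 [93T→17T]: ω = 173.0000×93/17 = 946.4118 rpm, dir flips to −; running = −946.4118
Stage 2 [87T→76T]: ω = 946.4118×87/76 = 1083.3924 rpm, dir flips to +; running = +1083.3924
Stage 3 [25T→68T]: ω = 1083.3924×25/68 = 398.3060 rpm, dir flips to −; running = −398.3060
Stage 4 [68T→71T]: ω = 398.3060×68/71 = 381.4762 rpm, dir flips to +; running = +381.4762
Stage 5 [73T→14T]: ω = 381.4762×73/14 = 1989.1259 rpm, dir flips to −; running = −1989.1259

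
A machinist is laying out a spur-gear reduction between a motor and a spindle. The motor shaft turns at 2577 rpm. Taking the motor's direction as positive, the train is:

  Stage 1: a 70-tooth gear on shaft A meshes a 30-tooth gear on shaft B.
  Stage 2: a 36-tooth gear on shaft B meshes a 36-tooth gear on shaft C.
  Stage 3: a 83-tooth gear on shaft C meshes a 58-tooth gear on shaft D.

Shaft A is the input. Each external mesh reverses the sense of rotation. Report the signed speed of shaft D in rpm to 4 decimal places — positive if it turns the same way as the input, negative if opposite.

Stage 1 [70T→30T]: ω = 2577.0000×70/30 = 6013.0000 rpm, dir flips to −; running = −6013.0000
Stage 2 [36T→36T]: ω = 6013.0000×36/36 = 6013.0000 rpm, dir flips to +; running = +6013.0000
Stage 3 [83T→58T]: ω = 6013.0000×83/58 = 8604.8103 rpm, dir flips to −; running = −8604.8103

-8604.8103 rpm (opposite to input, |ω| = 8604.8103 rpm)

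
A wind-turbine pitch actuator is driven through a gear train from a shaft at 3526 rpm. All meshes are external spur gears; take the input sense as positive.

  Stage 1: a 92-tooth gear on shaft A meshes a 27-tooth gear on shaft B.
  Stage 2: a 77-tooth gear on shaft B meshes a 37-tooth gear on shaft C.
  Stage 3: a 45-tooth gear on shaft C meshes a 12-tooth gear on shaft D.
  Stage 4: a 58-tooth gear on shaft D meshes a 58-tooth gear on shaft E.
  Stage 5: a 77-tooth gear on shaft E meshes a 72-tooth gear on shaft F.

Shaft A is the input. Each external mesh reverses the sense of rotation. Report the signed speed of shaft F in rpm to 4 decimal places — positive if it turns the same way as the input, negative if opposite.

-100273.1986 rpm (opposite to input, |ω| = 100273.1986 rpm)

Stage 1 [92T→27T]: ω = 3526.0000×92/27 = 12014.5185 rpm, dir flips to −; running = −12014.5185
Stage 2 [77T→37T]: ω = 12014.5185×77/37 = 25003.1872 rpm, dir flips to +; running = +25003.1872
Stage 3 [45T→12T]: ω = 25003.1872×45/12 = 93761.9520 rpm, dir flips to −; running = −93761.9520
Stage 4 [58T→58T]: ω = 93761.9520×58/58 = 93761.9520 rpm, dir flips to +; running = +93761.9520
Stage 5 [77T→72T]: ω = 93761.9520×77/72 = 100273.1986 rpm, dir flips to −; running = −100273.1986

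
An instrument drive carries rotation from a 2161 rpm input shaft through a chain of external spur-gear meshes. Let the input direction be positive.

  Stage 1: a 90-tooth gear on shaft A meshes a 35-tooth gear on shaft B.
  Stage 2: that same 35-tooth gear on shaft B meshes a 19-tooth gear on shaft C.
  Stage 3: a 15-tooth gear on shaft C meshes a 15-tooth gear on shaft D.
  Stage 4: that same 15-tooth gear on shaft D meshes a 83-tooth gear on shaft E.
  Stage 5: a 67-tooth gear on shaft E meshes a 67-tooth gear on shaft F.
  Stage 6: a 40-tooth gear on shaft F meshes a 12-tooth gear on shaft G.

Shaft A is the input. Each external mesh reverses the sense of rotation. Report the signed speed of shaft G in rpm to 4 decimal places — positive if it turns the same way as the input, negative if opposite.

Stage 1 [90T→35T]: ω = 2161.0000×90/35 = 5556.8571 rpm, dir flips to −; running = −5556.8571
Stage 2 [35T→19T]: ω = 5556.8571×35/19 = 10236.3158 rpm, dir flips to +; running = +10236.3158
Stage 3 [15T→15T]: ω = 10236.3158×15/15 = 10236.3158 rpm, dir flips to −; running = −10236.3158
Stage 4 [15T→83T]: ω = 10236.3158×15/83 = 1849.9366 rpm, dir flips to +; running = +1849.9366
Stage 5 [67T→67T]: ω = 1849.9366×67/67 = 1849.9366 rpm, dir flips to −; running = −1849.9366
Stage 6 [40T→12T]: ω = 1849.9366×40/12 = 6166.4553 rpm, dir flips to +; running = +6166.4553

+6166.4553 rpm (same as input, |ω| = 6166.4553 rpm)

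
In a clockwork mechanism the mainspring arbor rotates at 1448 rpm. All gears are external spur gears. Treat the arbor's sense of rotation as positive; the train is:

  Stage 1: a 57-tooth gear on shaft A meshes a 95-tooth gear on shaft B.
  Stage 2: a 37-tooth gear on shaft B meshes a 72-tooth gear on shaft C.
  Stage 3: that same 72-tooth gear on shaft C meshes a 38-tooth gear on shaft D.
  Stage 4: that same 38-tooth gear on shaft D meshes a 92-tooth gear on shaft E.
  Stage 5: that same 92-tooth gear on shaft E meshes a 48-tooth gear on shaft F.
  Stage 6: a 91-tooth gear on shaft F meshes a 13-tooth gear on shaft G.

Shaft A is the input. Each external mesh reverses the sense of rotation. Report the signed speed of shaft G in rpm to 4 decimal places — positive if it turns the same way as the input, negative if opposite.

Stage 1 [57T→95T]: ω = 1448.0000×57/95 = 868.8000 rpm, dir flips to −; running = −868.8000
Stage 2 [37T→72T]: ω = 868.8000×37/72 = 446.4667 rpm, dir flips to +; running = +446.4667
Stage 3 [72T→38T]: ω = 446.4667×72/38 = 845.9368 rpm, dir flips to −; running = −845.9368
Stage 4 [38T→92T]: ω = 845.9368×38/92 = 349.4087 rpm, dir flips to +; running = +349.4087
Stage 5 [92T→48T]: ω = 349.4087×92/48 = 669.7000 rpm, dir flips to −; running = −669.7000
Stage 6 [91T→13T]: ω = 669.7000×91/13 = 4687.9000 rpm, dir flips to +; running = +4687.9000

+4687.9000 rpm (same as input, |ω| = 4687.9000 rpm)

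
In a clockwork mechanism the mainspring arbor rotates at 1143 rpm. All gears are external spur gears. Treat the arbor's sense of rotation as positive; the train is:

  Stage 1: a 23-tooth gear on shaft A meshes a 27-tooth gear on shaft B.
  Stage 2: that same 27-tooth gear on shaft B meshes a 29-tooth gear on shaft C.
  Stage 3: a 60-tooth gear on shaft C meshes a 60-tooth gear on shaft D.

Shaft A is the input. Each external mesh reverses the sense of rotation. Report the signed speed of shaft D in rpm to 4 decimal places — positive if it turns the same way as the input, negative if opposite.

-906.5172 rpm (opposite to input, |ω| = 906.5172 rpm)

Stage 1 [23T→27T]: ω = 1143.0000×23/27 = 973.6667 rpm, dir flips to −; running = −973.6667
Stage 2 [27T→29T]: ω = 973.6667×27/29 = 906.5172 rpm, dir flips to +; running = +906.5172
Stage 3 [60T→60T]: ω = 906.5172×60/60 = 906.5172 rpm, dir flips to −; running = −906.5172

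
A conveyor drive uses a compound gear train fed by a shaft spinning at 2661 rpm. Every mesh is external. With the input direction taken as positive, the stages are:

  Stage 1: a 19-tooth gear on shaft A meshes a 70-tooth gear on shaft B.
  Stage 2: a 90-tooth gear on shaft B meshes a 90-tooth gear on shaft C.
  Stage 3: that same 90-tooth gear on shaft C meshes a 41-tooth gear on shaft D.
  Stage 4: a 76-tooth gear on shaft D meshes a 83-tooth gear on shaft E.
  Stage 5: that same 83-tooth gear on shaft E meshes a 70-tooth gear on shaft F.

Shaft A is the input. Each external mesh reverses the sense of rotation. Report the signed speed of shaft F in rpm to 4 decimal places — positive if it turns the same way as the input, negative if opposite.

-1721.3716 rpm (opposite to input, |ω| = 1721.3716 rpm)

Stage 1 [19T→70T]: ω = 2661.0000×19/70 = 722.2714 rpm, dir flips to −; running = −722.2714
Stage 2 [90T→90T]: ω = 722.2714×90/90 = 722.2714 rpm, dir flips to +; running = +722.2714
Stage 3 [90T→41T]: ω = 722.2714×90/41 = 1585.4739 rpm, dir flips to −; running = −1585.4739
Stage 4 [76T→83T]: ω = 1585.4739×76/83 = 1451.7592 rpm, dir flips to +; running = +1451.7592
Stage 5 [83T→70T]: ω = 1451.7592×83/70 = 1721.3716 rpm, dir flips to −; running = −1721.3716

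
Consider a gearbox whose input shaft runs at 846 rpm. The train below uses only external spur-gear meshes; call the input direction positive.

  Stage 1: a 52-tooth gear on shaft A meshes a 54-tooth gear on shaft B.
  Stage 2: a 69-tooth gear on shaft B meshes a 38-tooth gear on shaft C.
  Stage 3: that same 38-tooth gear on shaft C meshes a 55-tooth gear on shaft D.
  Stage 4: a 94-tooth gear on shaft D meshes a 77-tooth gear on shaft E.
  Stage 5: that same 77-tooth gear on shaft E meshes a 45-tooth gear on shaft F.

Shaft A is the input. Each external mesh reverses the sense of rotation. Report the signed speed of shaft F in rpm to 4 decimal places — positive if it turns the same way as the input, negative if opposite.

Stage 1 [52T→54T]: ω = 846.0000×52/54 = 814.6667 rpm, dir flips to −; running = −814.6667
Stage 2 [69T→38T]: ω = 814.6667×69/38 = 1479.2632 rpm, dir flips to +; running = +1479.2632
Stage 3 [38T→55T]: ω = 1479.2632×38/55 = 1022.0364 rpm, dir flips to −; running = −1022.0364
Stage 4 [94T→77T]: ω = 1022.0364×94/77 = 1247.6808 rpm, dir flips to +; running = +1247.6808
Stage 5 [77T→45T]: ω = 1247.6808×77/45 = 2134.9204 rpm, dir flips to −; running = −2134.9204

-2134.9204 rpm (opposite to input, |ω| = 2134.9204 rpm)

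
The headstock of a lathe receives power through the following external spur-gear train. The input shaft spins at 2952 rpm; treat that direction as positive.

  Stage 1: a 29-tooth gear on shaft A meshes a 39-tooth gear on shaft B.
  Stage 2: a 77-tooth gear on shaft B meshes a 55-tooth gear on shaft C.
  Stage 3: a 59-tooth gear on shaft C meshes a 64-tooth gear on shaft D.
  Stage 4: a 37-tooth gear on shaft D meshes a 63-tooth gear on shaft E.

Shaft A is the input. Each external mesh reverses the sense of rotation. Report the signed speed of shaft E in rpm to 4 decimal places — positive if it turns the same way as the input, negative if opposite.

+1663.8378 rpm (same as input, |ω| = 1663.8378 rpm)

Stage 1 [29T→39T]: ω = 2952.0000×29/39 = 2195.0769 rpm, dir flips to −; running = −2195.0769
Stage 2 [77T→55T]: ω = 2195.0769×77/55 = 3073.1077 rpm, dir flips to +; running = +3073.1077
Stage 3 [59T→64T]: ω = 3073.1077×59/64 = 2833.0212 rpm, dir flips to −; running = −2833.0212
Stage 4 [37T→63T]: ω = 2833.0212×37/63 = 1663.8378 rpm, dir flips to +; running = +1663.8378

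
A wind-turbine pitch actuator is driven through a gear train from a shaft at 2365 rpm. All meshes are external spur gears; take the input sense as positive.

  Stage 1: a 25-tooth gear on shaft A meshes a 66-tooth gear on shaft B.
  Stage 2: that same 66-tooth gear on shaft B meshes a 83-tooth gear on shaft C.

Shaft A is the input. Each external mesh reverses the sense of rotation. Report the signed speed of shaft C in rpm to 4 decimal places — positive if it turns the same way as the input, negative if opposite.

Stage 1 [25T→66T]: ω = 2365.0000×25/66 = 895.8333 rpm, dir flips to −; running = −895.8333
Stage 2 [66T→83T]: ω = 895.8333×66/83 = 712.3494 rpm, dir flips to +; running = +712.3494

+712.3494 rpm (same as input, |ω| = 712.3494 rpm)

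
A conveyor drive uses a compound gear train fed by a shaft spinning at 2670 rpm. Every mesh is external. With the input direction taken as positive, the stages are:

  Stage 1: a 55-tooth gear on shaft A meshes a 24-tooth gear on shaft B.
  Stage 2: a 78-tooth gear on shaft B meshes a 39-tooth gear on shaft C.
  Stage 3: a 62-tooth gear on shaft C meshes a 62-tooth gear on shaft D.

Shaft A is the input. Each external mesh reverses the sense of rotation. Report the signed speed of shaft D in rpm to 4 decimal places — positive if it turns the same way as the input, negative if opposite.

-12237.5000 rpm (opposite to input, |ω| = 12237.5000 rpm)

Stage 1 [55T→24T]: ω = 2670.0000×55/24 = 6118.7500 rpm, dir flips to −; running = −6118.7500
Stage 2 [78T→39T]: ω = 6118.7500×78/39 = 12237.5000 rpm, dir flips to +; running = +12237.5000
Stage 3 [62T→62T]: ω = 12237.5000×62/62 = 12237.5000 rpm, dir flips to −; running = −12237.5000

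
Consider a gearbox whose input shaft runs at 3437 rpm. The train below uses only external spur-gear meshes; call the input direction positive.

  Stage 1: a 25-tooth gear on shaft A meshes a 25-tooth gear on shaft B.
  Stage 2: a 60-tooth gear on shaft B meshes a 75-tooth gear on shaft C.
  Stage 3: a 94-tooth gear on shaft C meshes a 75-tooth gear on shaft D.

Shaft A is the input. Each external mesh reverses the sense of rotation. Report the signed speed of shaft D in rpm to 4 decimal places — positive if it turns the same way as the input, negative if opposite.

-3446.1653 rpm (opposite to input, |ω| = 3446.1653 rpm)

Stage 1 [25T→25T]: ω = 3437.0000×25/25 = 3437.0000 rpm, dir flips to −; running = −3437.0000
Stage 2 [60T→75T]: ω = 3437.0000×60/75 = 2749.6000 rpm, dir flips to +; running = +2749.6000
Stage 3 [94T→75T]: ω = 2749.6000×94/75 = 3446.1653 rpm, dir flips to −; running = −3446.1653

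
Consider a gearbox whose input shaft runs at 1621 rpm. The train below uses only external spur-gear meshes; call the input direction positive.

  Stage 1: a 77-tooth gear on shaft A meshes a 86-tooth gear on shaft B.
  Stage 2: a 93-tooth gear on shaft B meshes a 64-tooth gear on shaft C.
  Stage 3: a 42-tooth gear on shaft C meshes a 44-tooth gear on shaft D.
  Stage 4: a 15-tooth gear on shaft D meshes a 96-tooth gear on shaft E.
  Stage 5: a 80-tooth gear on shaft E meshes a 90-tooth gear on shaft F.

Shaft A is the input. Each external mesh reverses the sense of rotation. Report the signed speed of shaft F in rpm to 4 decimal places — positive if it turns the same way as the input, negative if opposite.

-279.6034 rpm (opposite to input, |ω| = 279.6034 rpm)

Stage 1 [77T→86T]: ω = 1621.0000×77/86 = 1451.3605 rpm, dir flips to −; running = −1451.3605
Stage 2 [93T→64T]: ω = 1451.3605×93/64 = 2109.0082 rpm, dir flips to +; running = +2109.0082
Stage 3 [42T→44T]: ω = 2109.0082×42/44 = 2013.1442 rpm, dir flips to −; running = −2013.1442
Stage 4 [15T→96T]: ω = 2013.1442×15/96 = 314.5538 rpm, dir flips to +; running = +314.5538
Stage 5 [80T→90T]: ω = 314.5538×80/90 = 279.6034 rpm, dir flips to −; running = −279.6034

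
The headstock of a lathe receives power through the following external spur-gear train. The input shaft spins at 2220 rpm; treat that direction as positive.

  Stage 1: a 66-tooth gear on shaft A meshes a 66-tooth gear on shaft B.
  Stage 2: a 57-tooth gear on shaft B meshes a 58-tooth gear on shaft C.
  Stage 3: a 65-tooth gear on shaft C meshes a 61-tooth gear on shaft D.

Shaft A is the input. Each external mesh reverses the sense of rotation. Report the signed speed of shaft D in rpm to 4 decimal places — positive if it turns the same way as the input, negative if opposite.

Stage 1 [66T→66T]: ω = 2220.0000×66/66 = 2220.0000 rpm, dir flips to −; running = −2220.0000
Stage 2 [57T→58T]: ω = 2220.0000×57/58 = 2181.7241 rpm, dir flips to +; running = +2181.7241
Stage 3 [65T→61T]: ω = 2181.7241×65/61 = 2324.7880 rpm, dir flips to −; running = −2324.7880

-2324.7880 rpm (opposite to input, |ω| = 2324.7880 rpm)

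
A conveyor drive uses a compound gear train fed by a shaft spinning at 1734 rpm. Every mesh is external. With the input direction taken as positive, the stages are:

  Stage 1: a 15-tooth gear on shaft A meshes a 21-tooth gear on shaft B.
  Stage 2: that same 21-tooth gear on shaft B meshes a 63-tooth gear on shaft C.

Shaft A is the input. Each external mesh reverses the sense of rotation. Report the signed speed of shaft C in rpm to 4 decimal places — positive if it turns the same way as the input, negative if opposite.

Stage 1 [15T→21T]: ω = 1734.0000×15/21 = 1238.5714 rpm, dir flips to −; running = −1238.5714
Stage 2 [21T→63T]: ω = 1238.5714×21/63 = 412.8571 rpm, dir flips to +; running = +412.8571

+412.8571 rpm (same as input, |ω| = 412.8571 rpm)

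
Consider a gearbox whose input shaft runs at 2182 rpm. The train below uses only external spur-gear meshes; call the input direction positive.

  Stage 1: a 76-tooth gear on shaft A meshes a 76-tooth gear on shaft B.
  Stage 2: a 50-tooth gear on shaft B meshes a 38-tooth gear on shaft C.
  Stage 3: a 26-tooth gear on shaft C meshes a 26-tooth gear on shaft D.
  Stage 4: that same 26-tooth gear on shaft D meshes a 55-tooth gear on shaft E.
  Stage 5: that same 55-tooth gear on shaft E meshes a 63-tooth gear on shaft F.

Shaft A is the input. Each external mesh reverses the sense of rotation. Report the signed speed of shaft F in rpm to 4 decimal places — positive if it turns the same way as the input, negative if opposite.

-1184.8789 rpm (opposite to input, |ω| = 1184.8789 rpm)

Stage 1 [76T→76T]: ω = 2182.0000×76/76 = 2182.0000 rpm, dir flips to −; running = −2182.0000
Stage 2 [50T→38T]: ω = 2182.0000×50/38 = 2871.0526 rpm, dir flips to +; running = +2871.0526
Stage 3 [26T→26T]: ω = 2871.0526×26/26 = 2871.0526 rpm, dir flips to −; running = −2871.0526
Stage 4 [26T→55T]: ω = 2871.0526×26/55 = 1357.2249 rpm, dir flips to +; running = +1357.2249
Stage 5 [55T→63T]: ω = 1357.2249×55/63 = 1184.8789 rpm, dir flips to −; running = −1184.8789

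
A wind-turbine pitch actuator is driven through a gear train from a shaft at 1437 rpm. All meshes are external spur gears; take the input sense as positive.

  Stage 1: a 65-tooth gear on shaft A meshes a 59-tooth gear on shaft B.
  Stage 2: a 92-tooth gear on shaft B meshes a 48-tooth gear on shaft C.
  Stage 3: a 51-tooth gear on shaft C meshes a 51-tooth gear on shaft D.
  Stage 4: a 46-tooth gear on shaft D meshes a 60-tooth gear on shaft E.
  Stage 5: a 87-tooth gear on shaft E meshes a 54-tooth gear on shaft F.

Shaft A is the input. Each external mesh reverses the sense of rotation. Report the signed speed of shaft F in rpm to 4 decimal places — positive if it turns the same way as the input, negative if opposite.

-3747.9758 rpm (opposite to input, |ω| = 3747.9758 rpm)

Stage 1 [65T→59T]: ω = 1437.0000×65/59 = 1583.1356 rpm, dir flips to −; running = −1583.1356
Stage 2 [92T→48T]: ω = 1583.1356×92/48 = 3034.3432 rpm, dir flips to +; running = +3034.3432
Stage 3 [51T→51T]: ω = 3034.3432×51/51 = 3034.3432 rpm, dir flips to −; running = −3034.3432
Stage 4 [46T→60T]: ω = 3034.3432×46/60 = 2326.3298 rpm, dir flips to +; running = +2326.3298
Stage 5 [87T→54T]: ω = 2326.3298×87/54 = 3747.9758 rpm, dir flips to −; running = −3747.9758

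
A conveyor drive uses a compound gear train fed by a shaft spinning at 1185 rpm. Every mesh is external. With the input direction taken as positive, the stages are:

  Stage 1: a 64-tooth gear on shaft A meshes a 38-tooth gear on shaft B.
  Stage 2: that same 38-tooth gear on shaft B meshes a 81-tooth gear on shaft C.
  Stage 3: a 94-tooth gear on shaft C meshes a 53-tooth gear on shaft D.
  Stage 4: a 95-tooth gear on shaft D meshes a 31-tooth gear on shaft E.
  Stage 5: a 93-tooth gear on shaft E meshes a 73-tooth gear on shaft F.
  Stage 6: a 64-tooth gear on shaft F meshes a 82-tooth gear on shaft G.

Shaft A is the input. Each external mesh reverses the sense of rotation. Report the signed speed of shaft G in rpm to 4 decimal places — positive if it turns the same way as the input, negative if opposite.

+5060.0337 rpm (same as input, |ω| = 5060.0337 rpm)

Stage 1 [64T→38T]: ω = 1185.0000×64/38 = 1995.7895 rpm, dir flips to −; running = −1995.7895
Stage 2 [38T→81T]: ω = 1995.7895×38/81 = 936.2963 rpm, dir flips to +; running = +936.2963
Stage 3 [94T→53T]: ω = 936.2963×94/53 = 1660.6010 rpm, dir flips to −; running = −1660.6010
Stage 4 [95T→31T]: ω = 1660.6010×95/31 = 5088.9385 rpm, dir flips to +; running = +5088.9385
Stage 5 [93T→73T]: ω = 5088.9385×93/73 = 6483.1682 rpm, dir flips to −; running = −6483.1682
Stage 6 [64T→82T]: ω = 6483.1682×64/82 = 5060.0337 rpm, dir flips to +; running = +5060.0337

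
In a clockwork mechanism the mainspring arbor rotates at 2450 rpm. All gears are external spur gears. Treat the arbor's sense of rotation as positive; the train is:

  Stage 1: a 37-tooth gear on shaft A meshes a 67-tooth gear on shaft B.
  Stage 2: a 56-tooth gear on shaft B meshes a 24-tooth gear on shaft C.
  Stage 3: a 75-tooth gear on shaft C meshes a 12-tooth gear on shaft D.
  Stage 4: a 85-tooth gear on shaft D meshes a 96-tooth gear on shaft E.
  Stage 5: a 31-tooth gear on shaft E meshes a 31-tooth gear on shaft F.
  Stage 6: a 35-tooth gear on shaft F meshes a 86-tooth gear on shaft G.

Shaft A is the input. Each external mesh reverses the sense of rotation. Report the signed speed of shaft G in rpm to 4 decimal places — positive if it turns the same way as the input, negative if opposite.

+7109.9590 rpm (same as input, |ω| = 7109.9590 rpm)

Stage 1 [37T→67T]: ω = 2450.0000×37/67 = 1352.9851 rpm, dir flips to −; running = −1352.9851
Stage 2 [56T→24T]: ω = 1352.9851×56/24 = 3156.9652 rpm, dir flips to +; running = +3156.9652
Stage 3 [75T→12T]: ω = 3156.9652×75/12 = 19731.0323 rpm, dir flips to −; running = −19731.0323
Stage 4 [85T→96T]: ω = 19731.0323×85/96 = 17470.1849 rpm, dir flips to +; running = +17470.1849
Stage 5 [31T→31T]: ω = 17470.1849×31/31 = 17470.1849 rpm, dir flips to −; running = −17470.1849
Stage 6 [35T→86T]: ω = 17470.1849×35/86 = 7109.9590 rpm, dir flips to +; running = +7109.9590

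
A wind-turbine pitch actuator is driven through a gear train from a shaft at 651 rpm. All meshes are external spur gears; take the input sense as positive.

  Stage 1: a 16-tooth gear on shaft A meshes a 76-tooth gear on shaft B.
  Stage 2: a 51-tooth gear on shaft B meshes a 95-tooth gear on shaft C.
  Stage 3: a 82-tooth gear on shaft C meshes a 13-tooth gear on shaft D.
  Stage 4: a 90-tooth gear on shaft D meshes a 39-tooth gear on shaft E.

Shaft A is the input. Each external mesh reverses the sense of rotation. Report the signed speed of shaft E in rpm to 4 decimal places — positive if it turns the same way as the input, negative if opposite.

+1070.9824 rpm (same as input, |ω| = 1070.9824 rpm)

Stage 1 [16T→76T]: ω = 651.0000×16/76 = 137.0526 rpm, dir flips to −; running = −137.0526
Stage 2 [51T→95T]: ω = 137.0526×51/95 = 73.5756 rpm, dir flips to +; running = +73.5756
Stage 3 [82T→13T]: ω = 73.5756×82/13 = 464.0924 rpm, dir flips to −; running = −464.0924
Stage 4 [90T→39T]: ω = 464.0924×90/39 = 1070.9824 rpm, dir flips to +; running = +1070.9824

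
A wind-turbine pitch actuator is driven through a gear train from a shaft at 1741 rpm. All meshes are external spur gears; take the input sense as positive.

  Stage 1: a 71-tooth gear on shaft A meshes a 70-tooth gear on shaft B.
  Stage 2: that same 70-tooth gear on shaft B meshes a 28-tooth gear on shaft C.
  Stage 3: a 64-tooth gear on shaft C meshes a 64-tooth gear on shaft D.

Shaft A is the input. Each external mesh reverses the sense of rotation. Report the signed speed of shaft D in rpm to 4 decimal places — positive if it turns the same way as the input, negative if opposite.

-4414.6786 rpm (opposite to input, |ω| = 4414.6786 rpm)

Stage 1 [71T→70T]: ω = 1741.0000×71/70 = 1765.8714 rpm, dir flips to −; running = −1765.8714
Stage 2 [70T→28T]: ω = 1765.8714×70/28 = 4414.6786 rpm, dir flips to +; running = +4414.6786
Stage 3 [64T→64T]: ω = 4414.6786×64/64 = 4414.6786 rpm, dir flips to −; running = −4414.6786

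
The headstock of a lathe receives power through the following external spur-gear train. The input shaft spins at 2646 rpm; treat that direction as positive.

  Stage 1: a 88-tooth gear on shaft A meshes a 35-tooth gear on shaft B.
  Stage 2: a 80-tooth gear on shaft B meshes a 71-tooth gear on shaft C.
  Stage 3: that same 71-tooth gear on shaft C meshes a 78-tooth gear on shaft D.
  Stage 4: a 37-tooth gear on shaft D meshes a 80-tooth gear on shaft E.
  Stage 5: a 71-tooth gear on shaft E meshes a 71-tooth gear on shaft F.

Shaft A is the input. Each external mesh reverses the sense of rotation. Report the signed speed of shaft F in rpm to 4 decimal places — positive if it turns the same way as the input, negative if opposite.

-3155.8154 rpm (opposite to input, |ω| = 3155.8154 rpm)

Stage 1 [88T→35T]: ω = 2646.0000×88/35 = 6652.8000 rpm, dir flips to −; running = −6652.8000
Stage 2 [80T→71T]: ω = 6652.8000×80/71 = 7496.1127 rpm, dir flips to +; running = +7496.1127
Stage 3 [71T→78T]: ω = 7496.1127×71/78 = 6823.3846 rpm, dir flips to −; running = −6823.3846
Stage 4 [37T→80T]: ω = 6823.3846×37/80 = 3155.8154 rpm, dir flips to +; running = +3155.8154
Stage 5 [71T→71T]: ω = 3155.8154×71/71 = 3155.8154 rpm, dir flips to −; running = −3155.8154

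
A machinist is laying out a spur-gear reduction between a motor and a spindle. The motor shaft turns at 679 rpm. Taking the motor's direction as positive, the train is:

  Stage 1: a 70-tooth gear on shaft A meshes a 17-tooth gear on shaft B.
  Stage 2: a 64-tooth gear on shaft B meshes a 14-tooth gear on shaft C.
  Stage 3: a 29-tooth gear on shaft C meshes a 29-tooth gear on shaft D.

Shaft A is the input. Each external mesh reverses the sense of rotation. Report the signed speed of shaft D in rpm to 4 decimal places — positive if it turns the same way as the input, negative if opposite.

Stage 1 [70T→17T]: ω = 679.0000×70/17 = 2795.8824 rpm, dir flips to −; running = −2795.8824
Stage 2 [64T→14T]: ω = 2795.8824×64/14 = 12781.1765 rpm, dir flips to +; running = +12781.1765
Stage 3 [29T→29T]: ω = 12781.1765×29/29 = 12781.1765 rpm, dir flips to −; running = −12781.1765

-12781.1765 rpm (opposite to input, |ω| = 12781.1765 rpm)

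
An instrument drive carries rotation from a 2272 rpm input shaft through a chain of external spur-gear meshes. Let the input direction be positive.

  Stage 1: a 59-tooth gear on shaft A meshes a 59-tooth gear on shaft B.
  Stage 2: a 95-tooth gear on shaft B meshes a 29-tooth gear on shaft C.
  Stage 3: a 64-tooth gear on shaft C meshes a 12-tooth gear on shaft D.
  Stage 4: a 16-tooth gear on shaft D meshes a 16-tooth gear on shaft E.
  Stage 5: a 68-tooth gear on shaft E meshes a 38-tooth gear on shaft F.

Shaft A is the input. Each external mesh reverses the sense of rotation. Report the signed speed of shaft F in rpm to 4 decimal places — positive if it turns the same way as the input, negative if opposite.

Stage 1 [59T→59T]: ω = 2272.0000×59/59 = 2272.0000 rpm, dir flips to −; running = −2272.0000
Stage 2 [95T→29T]: ω = 2272.0000×95/29 = 7442.7586 rpm, dir flips to +; running = +7442.7586
Stage 3 [64T→12T]: ω = 7442.7586×64/12 = 39694.7126 rpm, dir flips to −; running = −39694.7126
Stage 4 [16T→16T]: ω = 39694.7126×16/16 = 39694.7126 rpm, dir flips to +; running = +39694.7126
Stage 5 [68T→38T]: ω = 39694.7126×68/38 = 71032.6437 rpm, dir flips to −; running = −71032.6437

-71032.6437 rpm (opposite to input, |ω| = 71032.6437 rpm)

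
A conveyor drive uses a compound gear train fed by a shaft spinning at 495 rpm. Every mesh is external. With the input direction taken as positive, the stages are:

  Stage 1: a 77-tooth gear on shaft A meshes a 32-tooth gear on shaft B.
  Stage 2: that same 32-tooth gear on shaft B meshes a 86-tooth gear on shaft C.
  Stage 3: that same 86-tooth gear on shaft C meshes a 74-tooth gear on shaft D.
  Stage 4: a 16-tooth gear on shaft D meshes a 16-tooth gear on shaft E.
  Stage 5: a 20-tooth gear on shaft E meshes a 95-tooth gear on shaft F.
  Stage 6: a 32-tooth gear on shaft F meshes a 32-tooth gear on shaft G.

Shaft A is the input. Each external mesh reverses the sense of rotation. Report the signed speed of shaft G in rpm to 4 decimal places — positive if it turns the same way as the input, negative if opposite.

+108.4353 rpm (same as input, |ω| = 108.4353 rpm)

Stage 1 [77T→32T]: ω = 495.0000×77/32 = 1191.0938 rpm, dir flips to −; running = −1191.0938
Stage 2 [32T→86T]: ω = 1191.0938×32/86 = 443.1977 rpm, dir flips to +; running = +443.1977
Stage 3 [86T→74T]: ω = 443.1977×86/74 = 515.0676 rpm, dir flips to −; running = −515.0676
Stage 4 [16T→16T]: ω = 515.0676×16/16 = 515.0676 rpm, dir flips to +; running = +515.0676
Stage 5 [20T→95T]: ω = 515.0676×20/95 = 108.4353 rpm, dir flips to −; running = −108.4353
Stage 6 [32T→32T]: ω = 108.4353×32/32 = 108.4353 rpm, dir flips to +; running = +108.4353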